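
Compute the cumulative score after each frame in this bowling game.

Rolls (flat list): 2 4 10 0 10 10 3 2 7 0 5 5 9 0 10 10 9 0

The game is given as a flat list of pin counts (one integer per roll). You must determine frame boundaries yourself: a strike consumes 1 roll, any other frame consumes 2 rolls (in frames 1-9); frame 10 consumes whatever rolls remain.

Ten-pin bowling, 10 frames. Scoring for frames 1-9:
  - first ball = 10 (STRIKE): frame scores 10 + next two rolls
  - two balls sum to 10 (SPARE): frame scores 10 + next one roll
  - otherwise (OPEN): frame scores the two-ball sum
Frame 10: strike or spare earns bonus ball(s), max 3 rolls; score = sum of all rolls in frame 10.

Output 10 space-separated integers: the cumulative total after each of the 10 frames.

Answer: 6 26 46 61 66 73 92 101 130 149

Derivation:
Frame 1: OPEN (2+4=6). Cumulative: 6
Frame 2: STRIKE. 10 + next two rolls (0+10) = 20. Cumulative: 26
Frame 3: SPARE (0+10=10). 10 + next roll (10) = 20. Cumulative: 46
Frame 4: STRIKE. 10 + next two rolls (3+2) = 15. Cumulative: 61
Frame 5: OPEN (3+2=5). Cumulative: 66
Frame 6: OPEN (7+0=7). Cumulative: 73
Frame 7: SPARE (5+5=10). 10 + next roll (9) = 19. Cumulative: 92
Frame 8: OPEN (9+0=9). Cumulative: 101
Frame 9: STRIKE. 10 + next two rolls (10+9) = 29. Cumulative: 130
Frame 10: STRIKE. Sum of all frame-10 rolls (10+9+0) = 19. Cumulative: 149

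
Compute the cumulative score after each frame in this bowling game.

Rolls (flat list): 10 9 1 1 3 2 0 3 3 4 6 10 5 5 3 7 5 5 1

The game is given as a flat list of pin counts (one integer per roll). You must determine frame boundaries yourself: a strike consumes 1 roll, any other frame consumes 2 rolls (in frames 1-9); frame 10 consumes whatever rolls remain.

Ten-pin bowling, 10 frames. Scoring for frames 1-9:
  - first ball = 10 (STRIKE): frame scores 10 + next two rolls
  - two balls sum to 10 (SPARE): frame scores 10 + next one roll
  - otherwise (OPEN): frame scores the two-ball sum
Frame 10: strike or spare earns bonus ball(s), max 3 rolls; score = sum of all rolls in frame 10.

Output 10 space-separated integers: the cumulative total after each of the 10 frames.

Answer: 20 31 35 37 43 63 83 96 111 122

Derivation:
Frame 1: STRIKE. 10 + next two rolls (9+1) = 20. Cumulative: 20
Frame 2: SPARE (9+1=10). 10 + next roll (1) = 11. Cumulative: 31
Frame 3: OPEN (1+3=4). Cumulative: 35
Frame 4: OPEN (2+0=2). Cumulative: 37
Frame 5: OPEN (3+3=6). Cumulative: 43
Frame 6: SPARE (4+6=10). 10 + next roll (10) = 20. Cumulative: 63
Frame 7: STRIKE. 10 + next two rolls (5+5) = 20. Cumulative: 83
Frame 8: SPARE (5+5=10). 10 + next roll (3) = 13. Cumulative: 96
Frame 9: SPARE (3+7=10). 10 + next roll (5) = 15. Cumulative: 111
Frame 10: SPARE. Sum of all frame-10 rolls (5+5+1) = 11. Cumulative: 122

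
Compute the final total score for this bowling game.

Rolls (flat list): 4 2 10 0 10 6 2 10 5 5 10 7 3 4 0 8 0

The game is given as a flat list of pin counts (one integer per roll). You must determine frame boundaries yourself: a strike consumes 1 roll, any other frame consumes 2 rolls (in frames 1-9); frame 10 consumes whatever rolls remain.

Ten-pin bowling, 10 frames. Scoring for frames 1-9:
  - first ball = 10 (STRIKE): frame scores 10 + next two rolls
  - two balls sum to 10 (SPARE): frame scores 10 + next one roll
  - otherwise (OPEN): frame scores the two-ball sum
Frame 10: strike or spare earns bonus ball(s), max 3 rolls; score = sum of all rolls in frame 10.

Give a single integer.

Answer: 136

Derivation:
Frame 1: OPEN (4+2=6). Cumulative: 6
Frame 2: STRIKE. 10 + next two rolls (0+10) = 20. Cumulative: 26
Frame 3: SPARE (0+10=10). 10 + next roll (6) = 16. Cumulative: 42
Frame 4: OPEN (6+2=8). Cumulative: 50
Frame 5: STRIKE. 10 + next two rolls (5+5) = 20. Cumulative: 70
Frame 6: SPARE (5+5=10). 10 + next roll (10) = 20. Cumulative: 90
Frame 7: STRIKE. 10 + next two rolls (7+3) = 20. Cumulative: 110
Frame 8: SPARE (7+3=10). 10 + next roll (4) = 14. Cumulative: 124
Frame 9: OPEN (4+0=4). Cumulative: 128
Frame 10: OPEN. Sum of all frame-10 rolls (8+0) = 8. Cumulative: 136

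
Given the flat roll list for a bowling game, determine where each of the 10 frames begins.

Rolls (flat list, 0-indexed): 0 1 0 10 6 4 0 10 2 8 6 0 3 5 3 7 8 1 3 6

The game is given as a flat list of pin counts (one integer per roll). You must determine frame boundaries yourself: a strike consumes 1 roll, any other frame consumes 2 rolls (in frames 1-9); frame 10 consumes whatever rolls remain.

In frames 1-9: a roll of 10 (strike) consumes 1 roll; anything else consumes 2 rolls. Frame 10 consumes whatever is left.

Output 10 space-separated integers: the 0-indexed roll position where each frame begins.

Answer: 0 2 4 6 8 10 12 14 16 18

Derivation:
Frame 1 starts at roll index 0: rolls=0,1 (sum=1), consumes 2 rolls
Frame 2 starts at roll index 2: rolls=0,10 (sum=10), consumes 2 rolls
Frame 3 starts at roll index 4: rolls=6,4 (sum=10), consumes 2 rolls
Frame 4 starts at roll index 6: rolls=0,10 (sum=10), consumes 2 rolls
Frame 5 starts at roll index 8: rolls=2,8 (sum=10), consumes 2 rolls
Frame 6 starts at roll index 10: rolls=6,0 (sum=6), consumes 2 rolls
Frame 7 starts at roll index 12: rolls=3,5 (sum=8), consumes 2 rolls
Frame 8 starts at roll index 14: rolls=3,7 (sum=10), consumes 2 rolls
Frame 9 starts at roll index 16: rolls=8,1 (sum=9), consumes 2 rolls
Frame 10 starts at roll index 18: 2 remaining rolls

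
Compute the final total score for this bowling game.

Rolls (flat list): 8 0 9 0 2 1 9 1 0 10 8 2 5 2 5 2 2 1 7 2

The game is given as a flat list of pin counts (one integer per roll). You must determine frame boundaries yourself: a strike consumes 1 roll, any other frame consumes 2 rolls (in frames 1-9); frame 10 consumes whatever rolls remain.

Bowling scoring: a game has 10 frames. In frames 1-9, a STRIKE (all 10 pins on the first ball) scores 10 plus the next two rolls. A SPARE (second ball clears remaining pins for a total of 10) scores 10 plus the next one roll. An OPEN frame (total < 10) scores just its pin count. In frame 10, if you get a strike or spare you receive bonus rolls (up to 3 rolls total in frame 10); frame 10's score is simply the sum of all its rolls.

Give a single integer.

Frame 1: OPEN (8+0=8). Cumulative: 8
Frame 2: OPEN (9+0=9). Cumulative: 17
Frame 3: OPEN (2+1=3). Cumulative: 20
Frame 4: SPARE (9+1=10). 10 + next roll (0) = 10. Cumulative: 30
Frame 5: SPARE (0+10=10). 10 + next roll (8) = 18. Cumulative: 48
Frame 6: SPARE (8+2=10). 10 + next roll (5) = 15. Cumulative: 63
Frame 7: OPEN (5+2=7). Cumulative: 70
Frame 8: OPEN (5+2=7). Cumulative: 77
Frame 9: OPEN (2+1=3). Cumulative: 80
Frame 10: OPEN. Sum of all frame-10 rolls (7+2) = 9. Cumulative: 89

Answer: 89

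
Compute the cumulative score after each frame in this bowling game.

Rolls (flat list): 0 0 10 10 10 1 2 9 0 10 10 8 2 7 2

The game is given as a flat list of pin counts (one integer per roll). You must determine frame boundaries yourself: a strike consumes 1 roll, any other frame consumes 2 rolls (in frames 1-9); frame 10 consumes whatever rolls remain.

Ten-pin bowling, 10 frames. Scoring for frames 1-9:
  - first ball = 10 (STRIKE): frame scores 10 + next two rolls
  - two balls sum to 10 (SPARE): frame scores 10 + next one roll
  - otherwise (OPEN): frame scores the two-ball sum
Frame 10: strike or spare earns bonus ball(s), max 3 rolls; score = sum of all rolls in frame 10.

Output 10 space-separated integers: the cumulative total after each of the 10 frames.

Answer: 0 30 51 64 67 76 104 124 141 150

Derivation:
Frame 1: OPEN (0+0=0). Cumulative: 0
Frame 2: STRIKE. 10 + next two rolls (10+10) = 30. Cumulative: 30
Frame 3: STRIKE. 10 + next two rolls (10+1) = 21. Cumulative: 51
Frame 4: STRIKE. 10 + next two rolls (1+2) = 13. Cumulative: 64
Frame 5: OPEN (1+2=3). Cumulative: 67
Frame 6: OPEN (9+0=9). Cumulative: 76
Frame 7: STRIKE. 10 + next two rolls (10+8) = 28. Cumulative: 104
Frame 8: STRIKE. 10 + next two rolls (8+2) = 20. Cumulative: 124
Frame 9: SPARE (8+2=10). 10 + next roll (7) = 17. Cumulative: 141
Frame 10: OPEN. Sum of all frame-10 rolls (7+2) = 9. Cumulative: 150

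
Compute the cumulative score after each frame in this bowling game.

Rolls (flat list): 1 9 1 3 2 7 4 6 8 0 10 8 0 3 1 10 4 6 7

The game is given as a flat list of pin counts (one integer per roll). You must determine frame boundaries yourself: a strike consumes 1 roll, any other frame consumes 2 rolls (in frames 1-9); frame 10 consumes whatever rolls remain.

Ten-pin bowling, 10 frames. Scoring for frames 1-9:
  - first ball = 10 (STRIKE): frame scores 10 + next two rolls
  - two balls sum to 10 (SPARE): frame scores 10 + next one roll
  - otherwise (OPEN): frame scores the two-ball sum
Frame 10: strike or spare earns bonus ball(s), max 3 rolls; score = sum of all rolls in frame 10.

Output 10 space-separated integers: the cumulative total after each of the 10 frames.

Answer: 11 15 24 42 50 68 76 80 100 117

Derivation:
Frame 1: SPARE (1+9=10). 10 + next roll (1) = 11. Cumulative: 11
Frame 2: OPEN (1+3=4). Cumulative: 15
Frame 3: OPEN (2+7=9). Cumulative: 24
Frame 4: SPARE (4+6=10). 10 + next roll (8) = 18. Cumulative: 42
Frame 5: OPEN (8+0=8). Cumulative: 50
Frame 6: STRIKE. 10 + next two rolls (8+0) = 18. Cumulative: 68
Frame 7: OPEN (8+0=8). Cumulative: 76
Frame 8: OPEN (3+1=4). Cumulative: 80
Frame 9: STRIKE. 10 + next two rolls (4+6) = 20. Cumulative: 100
Frame 10: SPARE. Sum of all frame-10 rolls (4+6+7) = 17. Cumulative: 117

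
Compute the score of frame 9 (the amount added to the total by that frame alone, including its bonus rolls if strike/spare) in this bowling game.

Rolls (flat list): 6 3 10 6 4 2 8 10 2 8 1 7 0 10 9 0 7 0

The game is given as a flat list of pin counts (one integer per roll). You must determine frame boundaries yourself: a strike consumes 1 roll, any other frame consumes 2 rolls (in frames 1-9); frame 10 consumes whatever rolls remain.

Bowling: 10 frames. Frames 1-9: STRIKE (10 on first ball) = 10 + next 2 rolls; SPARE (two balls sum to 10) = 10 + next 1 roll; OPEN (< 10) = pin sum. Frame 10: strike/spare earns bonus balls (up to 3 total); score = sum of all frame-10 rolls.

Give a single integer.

Answer: 9

Derivation:
Frame 1: OPEN (6+3=9). Cumulative: 9
Frame 2: STRIKE. 10 + next two rolls (6+4) = 20. Cumulative: 29
Frame 3: SPARE (6+4=10). 10 + next roll (2) = 12. Cumulative: 41
Frame 4: SPARE (2+8=10). 10 + next roll (10) = 20. Cumulative: 61
Frame 5: STRIKE. 10 + next two rolls (2+8) = 20. Cumulative: 81
Frame 6: SPARE (2+8=10). 10 + next roll (1) = 11. Cumulative: 92
Frame 7: OPEN (1+7=8). Cumulative: 100
Frame 8: SPARE (0+10=10). 10 + next roll (9) = 19. Cumulative: 119
Frame 9: OPEN (9+0=9). Cumulative: 128
Frame 10: OPEN. Sum of all frame-10 rolls (7+0) = 7. Cumulative: 135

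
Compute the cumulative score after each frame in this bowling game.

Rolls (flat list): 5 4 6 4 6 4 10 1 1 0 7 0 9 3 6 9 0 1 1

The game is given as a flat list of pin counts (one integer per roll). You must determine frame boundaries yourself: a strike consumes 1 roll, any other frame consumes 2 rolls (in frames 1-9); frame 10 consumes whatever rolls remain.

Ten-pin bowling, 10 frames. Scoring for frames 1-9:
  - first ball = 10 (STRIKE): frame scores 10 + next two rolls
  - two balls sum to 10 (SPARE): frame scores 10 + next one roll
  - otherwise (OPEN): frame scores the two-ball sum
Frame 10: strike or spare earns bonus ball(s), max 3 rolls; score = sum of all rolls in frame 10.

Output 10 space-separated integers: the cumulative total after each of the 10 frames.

Answer: 9 25 45 57 59 66 75 84 93 95

Derivation:
Frame 1: OPEN (5+4=9). Cumulative: 9
Frame 2: SPARE (6+4=10). 10 + next roll (6) = 16. Cumulative: 25
Frame 3: SPARE (6+4=10). 10 + next roll (10) = 20. Cumulative: 45
Frame 4: STRIKE. 10 + next two rolls (1+1) = 12. Cumulative: 57
Frame 5: OPEN (1+1=2). Cumulative: 59
Frame 6: OPEN (0+7=7). Cumulative: 66
Frame 7: OPEN (0+9=9). Cumulative: 75
Frame 8: OPEN (3+6=9). Cumulative: 84
Frame 9: OPEN (9+0=9). Cumulative: 93
Frame 10: OPEN. Sum of all frame-10 rolls (1+1) = 2. Cumulative: 95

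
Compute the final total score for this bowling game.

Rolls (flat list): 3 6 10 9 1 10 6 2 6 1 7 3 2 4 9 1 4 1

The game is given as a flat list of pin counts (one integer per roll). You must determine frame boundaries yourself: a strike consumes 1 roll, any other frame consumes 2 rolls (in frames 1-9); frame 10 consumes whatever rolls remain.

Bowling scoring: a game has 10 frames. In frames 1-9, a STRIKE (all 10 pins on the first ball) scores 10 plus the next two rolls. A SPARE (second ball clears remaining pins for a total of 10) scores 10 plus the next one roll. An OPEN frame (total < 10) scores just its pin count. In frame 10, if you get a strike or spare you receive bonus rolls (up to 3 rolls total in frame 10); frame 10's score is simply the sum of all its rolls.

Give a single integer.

Frame 1: OPEN (3+6=9). Cumulative: 9
Frame 2: STRIKE. 10 + next two rolls (9+1) = 20. Cumulative: 29
Frame 3: SPARE (9+1=10). 10 + next roll (10) = 20. Cumulative: 49
Frame 4: STRIKE. 10 + next two rolls (6+2) = 18. Cumulative: 67
Frame 5: OPEN (6+2=8). Cumulative: 75
Frame 6: OPEN (6+1=7). Cumulative: 82
Frame 7: SPARE (7+3=10). 10 + next roll (2) = 12. Cumulative: 94
Frame 8: OPEN (2+4=6). Cumulative: 100
Frame 9: SPARE (9+1=10). 10 + next roll (4) = 14. Cumulative: 114
Frame 10: OPEN. Sum of all frame-10 rolls (4+1) = 5. Cumulative: 119

Answer: 119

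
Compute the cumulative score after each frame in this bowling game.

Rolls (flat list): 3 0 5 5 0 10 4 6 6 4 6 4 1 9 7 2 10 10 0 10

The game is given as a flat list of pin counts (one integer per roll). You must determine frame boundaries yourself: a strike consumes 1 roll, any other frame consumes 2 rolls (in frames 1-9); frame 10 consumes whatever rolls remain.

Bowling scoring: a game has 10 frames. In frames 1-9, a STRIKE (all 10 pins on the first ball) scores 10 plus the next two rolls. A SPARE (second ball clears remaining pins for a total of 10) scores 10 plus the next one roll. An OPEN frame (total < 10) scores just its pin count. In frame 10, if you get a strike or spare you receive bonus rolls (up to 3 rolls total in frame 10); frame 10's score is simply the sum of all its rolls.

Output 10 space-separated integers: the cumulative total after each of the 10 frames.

Frame 1: OPEN (3+0=3). Cumulative: 3
Frame 2: SPARE (5+5=10). 10 + next roll (0) = 10. Cumulative: 13
Frame 3: SPARE (0+10=10). 10 + next roll (4) = 14. Cumulative: 27
Frame 4: SPARE (4+6=10). 10 + next roll (6) = 16. Cumulative: 43
Frame 5: SPARE (6+4=10). 10 + next roll (6) = 16. Cumulative: 59
Frame 6: SPARE (6+4=10). 10 + next roll (1) = 11. Cumulative: 70
Frame 7: SPARE (1+9=10). 10 + next roll (7) = 17. Cumulative: 87
Frame 8: OPEN (7+2=9). Cumulative: 96
Frame 9: STRIKE. 10 + next two rolls (10+0) = 20. Cumulative: 116
Frame 10: STRIKE. Sum of all frame-10 rolls (10+0+10) = 20. Cumulative: 136

Answer: 3 13 27 43 59 70 87 96 116 136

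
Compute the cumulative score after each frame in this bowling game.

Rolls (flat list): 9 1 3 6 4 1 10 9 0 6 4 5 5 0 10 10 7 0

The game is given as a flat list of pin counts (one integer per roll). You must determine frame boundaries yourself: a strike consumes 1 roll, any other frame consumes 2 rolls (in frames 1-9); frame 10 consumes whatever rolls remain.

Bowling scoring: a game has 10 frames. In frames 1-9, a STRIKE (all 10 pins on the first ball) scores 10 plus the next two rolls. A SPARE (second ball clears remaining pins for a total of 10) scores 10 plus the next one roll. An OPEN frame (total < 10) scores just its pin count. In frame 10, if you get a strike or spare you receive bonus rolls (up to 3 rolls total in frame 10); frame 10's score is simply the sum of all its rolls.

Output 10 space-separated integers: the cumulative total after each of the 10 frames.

Answer: 13 22 27 46 55 70 80 100 117 124

Derivation:
Frame 1: SPARE (9+1=10). 10 + next roll (3) = 13. Cumulative: 13
Frame 2: OPEN (3+6=9). Cumulative: 22
Frame 3: OPEN (4+1=5). Cumulative: 27
Frame 4: STRIKE. 10 + next two rolls (9+0) = 19. Cumulative: 46
Frame 5: OPEN (9+0=9). Cumulative: 55
Frame 6: SPARE (6+4=10). 10 + next roll (5) = 15. Cumulative: 70
Frame 7: SPARE (5+5=10). 10 + next roll (0) = 10. Cumulative: 80
Frame 8: SPARE (0+10=10). 10 + next roll (10) = 20. Cumulative: 100
Frame 9: STRIKE. 10 + next two rolls (7+0) = 17. Cumulative: 117
Frame 10: OPEN. Sum of all frame-10 rolls (7+0) = 7. Cumulative: 124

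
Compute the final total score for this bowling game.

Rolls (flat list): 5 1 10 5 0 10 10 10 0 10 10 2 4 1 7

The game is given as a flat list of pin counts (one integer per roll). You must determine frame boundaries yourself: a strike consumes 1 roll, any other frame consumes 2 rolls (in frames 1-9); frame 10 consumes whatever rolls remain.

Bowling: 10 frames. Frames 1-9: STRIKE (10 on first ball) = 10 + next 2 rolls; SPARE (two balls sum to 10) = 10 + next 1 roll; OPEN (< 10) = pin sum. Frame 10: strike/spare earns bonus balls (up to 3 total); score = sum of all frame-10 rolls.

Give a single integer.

Frame 1: OPEN (5+1=6). Cumulative: 6
Frame 2: STRIKE. 10 + next two rolls (5+0) = 15. Cumulative: 21
Frame 3: OPEN (5+0=5). Cumulative: 26
Frame 4: STRIKE. 10 + next two rolls (10+10) = 30. Cumulative: 56
Frame 5: STRIKE. 10 + next two rolls (10+0) = 20. Cumulative: 76
Frame 6: STRIKE. 10 + next two rolls (0+10) = 20. Cumulative: 96
Frame 7: SPARE (0+10=10). 10 + next roll (10) = 20. Cumulative: 116
Frame 8: STRIKE. 10 + next two rolls (2+4) = 16. Cumulative: 132
Frame 9: OPEN (2+4=6). Cumulative: 138
Frame 10: OPEN. Sum of all frame-10 rolls (1+7) = 8. Cumulative: 146

Answer: 146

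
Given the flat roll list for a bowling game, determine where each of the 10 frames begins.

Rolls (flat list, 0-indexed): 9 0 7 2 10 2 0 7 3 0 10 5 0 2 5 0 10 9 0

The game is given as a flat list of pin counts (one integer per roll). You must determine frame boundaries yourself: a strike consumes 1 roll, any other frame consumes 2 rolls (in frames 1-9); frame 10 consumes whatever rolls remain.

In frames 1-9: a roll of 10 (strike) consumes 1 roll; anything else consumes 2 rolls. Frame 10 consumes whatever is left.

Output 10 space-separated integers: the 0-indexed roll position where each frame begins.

Answer: 0 2 4 5 7 9 11 13 15 17

Derivation:
Frame 1 starts at roll index 0: rolls=9,0 (sum=9), consumes 2 rolls
Frame 2 starts at roll index 2: rolls=7,2 (sum=9), consumes 2 rolls
Frame 3 starts at roll index 4: roll=10 (strike), consumes 1 roll
Frame 4 starts at roll index 5: rolls=2,0 (sum=2), consumes 2 rolls
Frame 5 starts at roll index 7: rolls=7,3 (sum=10), consumes 2 rolls
Frame 6 starts at roll index 9: rolls=0,10 (sum=10), consumes 2 rolls
Frame 7 starts at roll index 11: rolls=5,0 (sum=5), consumes 2 rolls
Frame 8 starts at roll index 13: rolls=2,5 (sum=7), consumes 2 rolls
Frame 9 starts at roll index 15: rolls=0,10 (sum=10), consumes 2 rolls
Frame 10 starts at roll index 17: 2 remaining rolls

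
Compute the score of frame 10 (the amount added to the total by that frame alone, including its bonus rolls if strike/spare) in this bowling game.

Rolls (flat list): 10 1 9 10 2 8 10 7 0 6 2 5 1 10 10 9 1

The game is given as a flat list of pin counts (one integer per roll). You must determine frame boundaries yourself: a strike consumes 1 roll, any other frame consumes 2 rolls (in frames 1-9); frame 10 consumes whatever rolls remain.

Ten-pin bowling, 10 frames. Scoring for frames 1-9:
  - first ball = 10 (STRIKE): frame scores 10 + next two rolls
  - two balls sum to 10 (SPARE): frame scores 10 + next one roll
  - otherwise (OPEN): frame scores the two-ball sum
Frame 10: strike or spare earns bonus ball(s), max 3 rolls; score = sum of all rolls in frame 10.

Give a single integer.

Frame 1: STRIKE. 10 + next two rolls (1+9) = 20. Cumulative: 20
Frame 2: SPARE (1+9=10). 10 + next roll (10) = 20. Cumulative: 40
Frame 3: STRIKE. 10 + next two rolls (2+8) = 20. Cumulative: 60
Frame 4: SPARE (2+8=10). 10 + next roll (10) = 20. Cumulative: 80
Frame 5: STRIKE. 10 + next two rolls (7+0) = 17. Cumulative: 97
Frame 6: OPEN (7+0=7). Cumulative: 104
Frame 7: OPEN (6+2=8). Cumulative: 112
Frame 8: OPEN (5+1=6). Cumulative: 118
Frame 9: STRIKE. 10 + next two rolls (10+9) = 29. Cumulative: 147
Frame 10: STRIKE. Sum of all frame-10 rolls (10+9+1) = 20. Cumulative: 167

Answer: 20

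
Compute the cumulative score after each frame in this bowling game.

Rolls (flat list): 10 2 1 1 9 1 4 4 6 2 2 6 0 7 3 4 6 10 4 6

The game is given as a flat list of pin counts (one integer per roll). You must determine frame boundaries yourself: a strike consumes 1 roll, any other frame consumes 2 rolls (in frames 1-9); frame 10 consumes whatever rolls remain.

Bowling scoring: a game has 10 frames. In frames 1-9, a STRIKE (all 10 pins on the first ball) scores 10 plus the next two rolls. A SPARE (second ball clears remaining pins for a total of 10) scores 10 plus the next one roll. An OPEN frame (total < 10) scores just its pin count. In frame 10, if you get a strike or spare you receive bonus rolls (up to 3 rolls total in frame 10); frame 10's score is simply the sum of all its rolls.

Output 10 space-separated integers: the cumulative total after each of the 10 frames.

Answer: 13 16 27 32 44 48 54 68 88 108

Derivation:
Frame 1: STRIKE. 10 + next two rolls (2+1) = 13. Cumulative: 13
Frame 2: OPEN (2+1=3). Cumulative: 16
Frame 3: SPARE (1+9=10). 10 + next roll (1) = 11. Cumulative: 27
Frame 4: OPEN (1+4=5). Cumulative: 32
Frame 5: SPARE (4+6=10). 10 + next roll (2) = 12. Cumulative: 44
Frame 6: OPEN (2+2=4). Cumulative: 48
Frame 7: OPEN (6+0=6). Cumulative: 54
Frame 8: SPARE (7+3=10). 10 + next roll (4) = 14. Cumulative: 68
Frame 9: SPARE (4+6=10). 10 + next roll (10) = 20. Cumulative: 88
Frame 10: STRIKE. Sum of all frame-10 rolls (10+4+6) = 20. Cumulative: 108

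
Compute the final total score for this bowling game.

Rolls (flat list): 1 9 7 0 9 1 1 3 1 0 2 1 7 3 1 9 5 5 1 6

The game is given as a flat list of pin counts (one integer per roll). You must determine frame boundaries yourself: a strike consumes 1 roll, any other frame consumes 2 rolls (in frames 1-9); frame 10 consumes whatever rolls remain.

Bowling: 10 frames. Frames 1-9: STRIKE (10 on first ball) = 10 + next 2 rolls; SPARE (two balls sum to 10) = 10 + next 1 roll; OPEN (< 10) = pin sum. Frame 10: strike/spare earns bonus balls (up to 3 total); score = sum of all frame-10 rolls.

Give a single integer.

Answer: 87

Derivation:
Frame 1: SPARE (1+9=10). 10 + next roll (7) = 17. Cumulative: 17
Frame 2: OPEN (7+0=7). Cumulative: 24
Frame 3: SPARE (9+1=10). 10 + next roll (1) = 11. Cumulative: 35
Frame 4: OPEN (1+3=4). Cumulative: 39
Frame 5: OPEN (1+0=1). Cumulative: 40
Frame 6: OPEN (2+1=3). Cumulative: 43
Frame 7: SPARE (7+3=10). 10 + next roll (1) = 11. Cumulative: 54
Frame 8: SPARE (1+9=10). 10 + next roll (5) = 15. Cumulative: 69
Frame 9: SPARE (5+5=10). 10 + next roll (1) = 11. Cumulative: 80
Frame 10: OPEN. Sum of all frame-10 rolls (1+6) = 7. Cumulative: 87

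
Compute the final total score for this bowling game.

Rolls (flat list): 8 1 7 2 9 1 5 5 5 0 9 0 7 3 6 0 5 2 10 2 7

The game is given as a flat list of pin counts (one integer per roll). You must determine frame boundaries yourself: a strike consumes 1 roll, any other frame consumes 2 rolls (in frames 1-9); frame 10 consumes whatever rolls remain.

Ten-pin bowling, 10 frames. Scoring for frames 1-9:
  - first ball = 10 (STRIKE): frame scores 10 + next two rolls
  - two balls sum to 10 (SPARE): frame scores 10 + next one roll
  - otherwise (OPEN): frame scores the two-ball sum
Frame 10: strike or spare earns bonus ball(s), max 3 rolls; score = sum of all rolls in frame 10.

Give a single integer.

Answer: 110

Derivation:
Frame 1: OPEN (8+1=9). Cumulative: 9
Frame 2: OPEN (7+2=9). Cumulative: 18
Frame 3: SPARE (9+1=10). 10 + next roll (5) = 15. Cumulative: 33
Frame 4: SPARE (5+5=10). 10 + next roll (5) = 15. Cumulative: 48
Frame 5: OPEN (5+0=5). Cumulative: 53
Frame 6: OPEN (9+0=9). Cumulative: 62
Frame 7: SPARE (7+3=10). 10 + next roll (6) = 16. Cumulative: 78
Frame 8: OPEN (6+0=6). Cumulative: 84
Frame 9: OPEN (5+2=7). Cumulative: 91
Frame 10: STRIKE. Sum of all frame-10 rolls (10+2+7) = 19. Cumulative: 110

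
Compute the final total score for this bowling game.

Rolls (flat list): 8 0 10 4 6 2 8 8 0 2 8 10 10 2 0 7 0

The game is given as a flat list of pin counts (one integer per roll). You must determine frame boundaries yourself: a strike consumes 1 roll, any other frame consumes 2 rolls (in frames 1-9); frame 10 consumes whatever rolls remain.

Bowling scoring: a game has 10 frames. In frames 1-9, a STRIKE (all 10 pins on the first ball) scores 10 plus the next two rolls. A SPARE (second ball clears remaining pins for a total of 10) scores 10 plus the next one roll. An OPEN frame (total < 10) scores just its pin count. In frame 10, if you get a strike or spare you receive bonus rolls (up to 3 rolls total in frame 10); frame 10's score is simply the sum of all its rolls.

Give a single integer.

Answer: 129

Derivation:
Frame 1: OPEN (8+0=8). Cumulative: 8
Frame 2: STRIKE. 10 + next two rolls (4+6) = 20. Cumulative: 28
Frame 3: SPARE (4+6=10). 10 + next roll (2) = 12. Cumulative: 40
Frame 4: SPARE (2+8=10). 10 + next roll (8) = 18. Cumulative: 58
Frame 5: OPEN (8+0=8). Cumulative: 66
Frame 6: SPARE (2+8=10). 10 + next roll (10) = 20. Cumulative: 86
Frame 7: STRIKE. 10 + next two rolls (10+2) = 22. Cumulative: 108
Frame 8: STRIKE. 10 + next two rolls (2+0) = 12. Cumulative: 120
Frame 9: OPEN (2+0=2). Cumulative: 122
Frame 10: OPEN. Sum of all frame-10 rolls (7+0) = 7. Cumulative: 129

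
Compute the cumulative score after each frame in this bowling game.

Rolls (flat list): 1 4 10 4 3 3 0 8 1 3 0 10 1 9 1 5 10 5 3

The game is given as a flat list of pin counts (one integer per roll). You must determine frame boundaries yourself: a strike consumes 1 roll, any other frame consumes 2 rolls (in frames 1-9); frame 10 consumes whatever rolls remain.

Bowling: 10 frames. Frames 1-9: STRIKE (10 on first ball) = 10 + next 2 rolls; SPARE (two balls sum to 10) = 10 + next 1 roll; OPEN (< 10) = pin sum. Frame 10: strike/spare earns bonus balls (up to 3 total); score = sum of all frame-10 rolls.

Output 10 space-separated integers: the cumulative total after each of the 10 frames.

Answer: 5 22 29 32 41 44 64 75 81 99

Derivation:
Frame 1: OPEN (1+4=5). Cumulative: 5
Frame 2: STRIKE. 10 + next two rolls (4+3) = 17. Cumulative: 22
Frame 3: OPEN (4+3=7). Cumulative: 29
Frame 4: OPEN (3+0=3). Cumulative: 32
Frame 5: OPEN (8+1=9). Cumulative: 41
Frame 6: OPEN (3+0=3). Cumulative: 44
Frame 7: STRIKE. 10 + next two rolls (1+9) = 20. Cumulative: 64
Frame 8: SPARE (1+9=10). 10 + next roll (1) = 11. Cumulative: 75
Frame 9: OPEN (1+5=6). Cumulative: 81
Frame 10: STRIKE. Sum of all frame-10 rolls (10+5+3) = 18. Cumulative: 99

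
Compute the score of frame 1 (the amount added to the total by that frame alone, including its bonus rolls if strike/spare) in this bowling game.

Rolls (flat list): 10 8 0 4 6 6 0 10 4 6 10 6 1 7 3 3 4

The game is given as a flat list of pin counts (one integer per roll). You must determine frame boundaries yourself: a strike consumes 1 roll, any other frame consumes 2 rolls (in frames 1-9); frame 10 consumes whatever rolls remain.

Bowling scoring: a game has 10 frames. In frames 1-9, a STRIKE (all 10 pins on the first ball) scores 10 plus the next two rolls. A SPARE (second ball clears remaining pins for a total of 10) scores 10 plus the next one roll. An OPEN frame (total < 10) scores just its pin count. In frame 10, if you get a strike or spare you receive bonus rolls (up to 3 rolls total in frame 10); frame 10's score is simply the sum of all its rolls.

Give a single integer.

Frame 1: STRIKE. 10 + next two rolls (8+0) = 18. Cumulative: 18
Frame 2: OPEN (8+0=8). Cumulative: 26
Frame 3: SPARE (4+6=10). 10 + next roll (6) = 16. Cumulative: 42

Answer: 18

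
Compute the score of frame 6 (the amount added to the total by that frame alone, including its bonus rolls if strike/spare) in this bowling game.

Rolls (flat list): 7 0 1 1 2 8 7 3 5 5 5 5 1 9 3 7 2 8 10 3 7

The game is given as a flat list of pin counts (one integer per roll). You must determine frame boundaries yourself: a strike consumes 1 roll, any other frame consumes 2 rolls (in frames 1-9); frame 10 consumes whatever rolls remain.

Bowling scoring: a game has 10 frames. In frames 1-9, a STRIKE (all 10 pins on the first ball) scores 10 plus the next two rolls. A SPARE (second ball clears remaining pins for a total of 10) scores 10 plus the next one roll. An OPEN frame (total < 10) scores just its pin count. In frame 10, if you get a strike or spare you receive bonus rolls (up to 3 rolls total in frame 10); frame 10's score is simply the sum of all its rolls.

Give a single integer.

Answer: 11

Derivation:
Frame 1: OPEN (7+0=7). Cumulative: 7
Frame 2: OPEN (1+1=2). Cumulative: 9
Frame 3: SPARE (2+8=10). 10 + next roll (7) = 17. Cumulative: 26
Frame 4: SPARE (7+3=10). 10 + next roll (5) = 15. Cumulative: 41
Frame 5: SPARE (5+5=10). 10 + next roll (5) = 15. Cumulative: 56
Frame 6: SPARE (5+5=10). 10 + next roll (1) = 11. Cumulative: 67
Frame 7: SPARE (1+9=10). 10 + next roll (3) = 13. Cumulative: 80
Frame 8: SPARE (3+7=10). 10 + next roll (2) = 12. Cumulative: 92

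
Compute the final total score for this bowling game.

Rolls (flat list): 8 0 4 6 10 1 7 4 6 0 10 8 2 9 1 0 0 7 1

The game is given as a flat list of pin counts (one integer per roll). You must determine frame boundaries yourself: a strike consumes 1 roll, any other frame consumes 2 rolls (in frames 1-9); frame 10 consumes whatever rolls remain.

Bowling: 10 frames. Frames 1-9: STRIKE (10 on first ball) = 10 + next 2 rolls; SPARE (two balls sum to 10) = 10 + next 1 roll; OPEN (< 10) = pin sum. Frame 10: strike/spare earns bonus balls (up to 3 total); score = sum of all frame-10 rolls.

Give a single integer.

Frame 1: OPEN (8+0=8). Cumulative: 8
Frame 2: SPARE (4+6=10). 10 + next roll (10) = 20. Cumulative: 28
Frame 3: STRIKE. 10 + next two rolls (1+7) = 18. Cumulative: 46
Frame 4: OPEN (1+7=8). Cumulative: 54
Frame 5: SPARE (4+6=10). 10 + next roll (0) = 10. Cumulative: 64
Frame 6: SPARE (0+10=10). 10 + next roll (8) = 18. Cumulative: 82
Frame 7: SPARE (8+2=10). 10 + next roll (9) = 19. Cumulative: 101
Frame 8: SPARE (9+1=10). 10 + next roll (0) = 10. Cumulative: 111
Frame 9: OPEN (0+0=0). Cumulative: 111
Frame 10: OPEN. Sum of all frame-10 rolls (7+1) = 8. Cumulative: 119

Answer: 119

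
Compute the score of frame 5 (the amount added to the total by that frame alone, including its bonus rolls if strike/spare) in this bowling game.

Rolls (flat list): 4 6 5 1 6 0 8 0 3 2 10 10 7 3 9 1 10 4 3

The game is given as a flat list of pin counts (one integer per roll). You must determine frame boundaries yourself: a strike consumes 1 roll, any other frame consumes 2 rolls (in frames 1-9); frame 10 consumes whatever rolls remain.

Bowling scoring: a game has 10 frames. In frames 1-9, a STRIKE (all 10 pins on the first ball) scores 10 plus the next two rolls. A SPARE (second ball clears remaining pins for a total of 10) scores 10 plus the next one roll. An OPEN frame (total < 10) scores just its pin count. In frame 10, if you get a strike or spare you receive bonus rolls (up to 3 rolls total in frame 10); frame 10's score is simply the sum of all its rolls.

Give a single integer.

Answer: 5

Derivation:
Frame 1: SPARE (4+6=10). 10 + next roll (5) = 15. Cumulative: 15
Frame 2: OPEN (5+1=6). Cumulative: 21
Frame 3: OPEN (6+0=6). Cumulative: 27
Frame 4: OPEN (8+0=8). Cumulative: 35
Frame 5: OPEN (3+2=5). Cumulative: 40
Frame 6: STRIKE. 10 + next two rolls (10+7) = 27. Cumulative: 67
Frame 7: STRIKE. 10 + next two rolls (7+3) = 20. Cumulative: 87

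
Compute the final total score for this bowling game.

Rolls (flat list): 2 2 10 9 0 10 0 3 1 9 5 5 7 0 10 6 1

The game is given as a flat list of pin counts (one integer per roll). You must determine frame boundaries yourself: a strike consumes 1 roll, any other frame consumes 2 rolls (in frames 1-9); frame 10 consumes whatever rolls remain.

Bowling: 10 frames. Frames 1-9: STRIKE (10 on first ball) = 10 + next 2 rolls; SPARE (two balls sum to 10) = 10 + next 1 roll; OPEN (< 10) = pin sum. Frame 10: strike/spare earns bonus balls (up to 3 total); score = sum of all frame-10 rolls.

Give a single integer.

Frame 1: OPEN (2+2=4). Cumulative: 4
Frame 2: STRIKE. 10 + next two rolls (9+0) = 19. Cumulative: 23
Frame 3: OPEN (9+0=9). Cumulative: 32
Frame 4: STRIKE. 10 + next two rolls (0+3) = 13. Cumulative: 45
Frame 5: OPEN (0+3=3). Cumulative: 48
Frame 6: SPARE (1+9=10). 10 + next roll (5) = 15. Cumulative: 63
Frame 7: SPARE (5+5=10). 10 + next roll (7) = 17. Cumulative: 80
Frame 8: OPEN (7+0=7). Cumulative: 87
Frame 9: STRIKE. 10 + next two rolls (6+1) = 17. Cumulative: 104
Frame 10: OPEN. Sum of all frame-10 rolls (6+1) = 7. Cumulative: 111

Answer: 111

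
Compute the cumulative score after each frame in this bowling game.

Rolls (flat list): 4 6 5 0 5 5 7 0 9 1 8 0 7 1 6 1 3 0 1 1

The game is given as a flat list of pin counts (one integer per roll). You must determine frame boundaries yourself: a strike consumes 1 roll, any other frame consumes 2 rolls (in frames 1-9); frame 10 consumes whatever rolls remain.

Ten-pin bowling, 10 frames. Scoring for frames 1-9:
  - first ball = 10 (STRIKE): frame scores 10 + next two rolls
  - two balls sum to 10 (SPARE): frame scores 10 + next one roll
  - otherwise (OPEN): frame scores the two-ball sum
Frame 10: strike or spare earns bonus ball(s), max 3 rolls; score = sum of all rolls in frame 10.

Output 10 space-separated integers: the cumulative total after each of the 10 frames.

Frame 1: SPARE (4+6=10). 10 + next roll (5) = 15. Cumulative: 15
Frame 2: OPEN (5+0=5). Cumulative: 20
Frame 3: SPARE (5+5=10). 10 + next roll (7) = 17. Cumulative: 37
Frame 4: OPEN (7+0=7). Cumulative: 44
Frame 5: SPARE (9+1=10). 10 + next roll (8) = 18. Cumulative: 62
Frame 6: OPEN (8+0=8). Cumulative: 70
Frame 7: OPEN (7+1=8). Cumulative: 78
Frame 8: OPEN (6+1=7). Cumulative: 85
Frame 9: OPEN (3+0=3). Cumulative: 88
Frame 10: OPEN. Sum of all frame-10 rolls (1+1) = 2. Cumulative: 90

Answer: 15 20 37 44 62 70 78 85 88 90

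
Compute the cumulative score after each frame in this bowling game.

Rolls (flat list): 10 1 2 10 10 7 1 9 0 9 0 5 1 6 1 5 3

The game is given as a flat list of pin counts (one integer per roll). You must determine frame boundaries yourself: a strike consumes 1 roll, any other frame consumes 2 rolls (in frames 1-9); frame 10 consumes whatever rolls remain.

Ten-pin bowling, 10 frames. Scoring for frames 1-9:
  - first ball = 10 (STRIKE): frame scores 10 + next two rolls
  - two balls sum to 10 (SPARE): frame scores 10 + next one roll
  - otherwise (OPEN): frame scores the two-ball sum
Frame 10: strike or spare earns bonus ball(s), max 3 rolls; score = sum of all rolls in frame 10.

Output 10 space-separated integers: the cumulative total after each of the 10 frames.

Frame 1: STRIKE. 10 + next two rolls (1+2) = 13. Cumulative: 13
Frame 2: OPEN (1+2=3). Cumulative: 16
Frame 3: STRIKE. 10 + next two rolls (10+7) = 27. Cumulative: 43
Frame 4: STRIKE. 10 + next two rolls (7+1) = 18. Cumulative: 61
Frame 5: OPEN (7+1=8). Cumulative: 69
Frame 6: OPEN (9+0=9). Cumulative: 78
Frame 7: OPEN (9+0=9). Cumulative: 87
Frame 8: OPEN (5+1=6). Cumulative: 93
Frame 9: OPEN (6+1=7). Cumulative: 100
Frame 10: OPEN. Sum of all frame-10 rolls (5+3) = 8. Cumulative: 108

Answer: 13 16 43 61 69 78 87 93 100 108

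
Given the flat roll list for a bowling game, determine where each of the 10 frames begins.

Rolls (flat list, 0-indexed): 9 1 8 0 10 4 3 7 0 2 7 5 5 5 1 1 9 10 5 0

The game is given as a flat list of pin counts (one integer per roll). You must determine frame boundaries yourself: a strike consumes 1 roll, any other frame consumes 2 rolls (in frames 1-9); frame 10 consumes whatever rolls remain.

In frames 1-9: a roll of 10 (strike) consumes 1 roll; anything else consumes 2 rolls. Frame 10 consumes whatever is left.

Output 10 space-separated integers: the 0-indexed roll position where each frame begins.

Answer: 0 2 4 5 7 9 11 13 15 17

Derivation:
Frame 1 starts at roll index 0: rolls=9,1 (sum=10), consumes 2 rolls
Frame 2 starts at roll index 2: rolls=8,0 (sum=8), consumes 2 rolls
Frame 3 starts at roll index 4: roll=10 (strike), consumes 1 roll
Frame 4 starts at roll index 5: rolls=4,3 (sum=7), consumes 2 rolls
Frame 5 starts at roll index 7: rolls=7,0 (sum=7), consumes 2 rolls
Frame 6 starts at roll index 9: rolls=2,7 (sum=9), consumes 2 rolls
Frame 7 starts at roll index 11: rolls=5,5 (sum=10), consumes 2 rolls
Frame 8 starts at roll index 13: rolls=5,1 (sum=6), consumes 2 rolls
Frame 9 starts at roll index 15: rolls=1,9 (sum=10), consumes 2 rolls
Frame 10 starts at roll index 17: 3 remaining rolls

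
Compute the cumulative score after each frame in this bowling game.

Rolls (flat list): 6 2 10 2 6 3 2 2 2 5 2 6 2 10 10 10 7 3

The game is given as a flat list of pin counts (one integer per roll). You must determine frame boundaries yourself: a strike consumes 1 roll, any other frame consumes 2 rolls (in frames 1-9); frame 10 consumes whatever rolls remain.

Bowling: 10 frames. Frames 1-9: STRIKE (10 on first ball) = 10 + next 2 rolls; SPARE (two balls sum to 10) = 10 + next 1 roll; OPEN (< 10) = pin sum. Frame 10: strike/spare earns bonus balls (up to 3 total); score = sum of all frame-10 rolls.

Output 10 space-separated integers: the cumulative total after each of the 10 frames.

Answer: 8 26 34 39 43 50 58 88 115 135

Derivation:
Frame 1: OPEN (6+2=8). Cumulative: 8
Frame 2: STRIKE. 10 + next two rolls (2+6) = 18. Cumulative: 26
Frame 3: OPEN (2+6=8). Cumulative: 34
Frame 4: OPEN (3+2=5). Cumulative: 39
Frame 5: OPEN (2+2=4). Cumulative: 43
Frame 6: OPEN (5+2=7). Cumulative: 50
Frame 7: OPEN (6+2=8). Cumulative: 58
Frame 8: STRIKE. 10 + next two rolls (10+10) = 30. Cumulative: 88
Frame 9: STRIKE. 10 + next two rolls (10+7) = 27. Cumulative: 115
Frame 10: STRIKE. Sum of all frame-10 rolls (10+7+3) = 20. Cumulative: 135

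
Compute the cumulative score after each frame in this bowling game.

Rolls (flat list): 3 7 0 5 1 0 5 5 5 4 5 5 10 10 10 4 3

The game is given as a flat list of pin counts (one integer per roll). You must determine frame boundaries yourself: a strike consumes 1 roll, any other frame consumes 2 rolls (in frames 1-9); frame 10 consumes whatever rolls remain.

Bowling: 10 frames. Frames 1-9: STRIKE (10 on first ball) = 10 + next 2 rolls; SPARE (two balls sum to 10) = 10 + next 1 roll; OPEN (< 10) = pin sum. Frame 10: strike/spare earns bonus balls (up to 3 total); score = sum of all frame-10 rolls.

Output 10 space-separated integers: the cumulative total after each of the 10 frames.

Answer: 10 15 16 31 40 60 90 114 131 138

Derivation:
Frame 1: SPARE (3+7=10). 10 + next roll (0) = 10. Cumulative: 10
Frame 2: OPEN (0+5=5). Cumulative: 15
Frame 3: OPEN (1+0=1). Cumulative: 16
Frame 4: SPARE (5+5=10). 10 + next roll (5) = 15. Cumulative: 31
Frame 5: OPEN (5+4=9). Cumulative: 40
Frame 6: SPARE (5+5=10). 10 + next roll (10) = 20. Cumulative: 60
Frame 7: STRIKE. 10 + next two rolls (10+10) = 30. Cumulative: 90
Frame 8: STRIKE. 10 + next two rolls (10+4) = 24. Cumulative: 114
Frame 9: STRIKE. 10 + next two rolls (4+3) = 17. Cumulative: 131
Frame 10: OPEN. Sum of all frame-10 rolls (4+3) = 7. Cumulative: 138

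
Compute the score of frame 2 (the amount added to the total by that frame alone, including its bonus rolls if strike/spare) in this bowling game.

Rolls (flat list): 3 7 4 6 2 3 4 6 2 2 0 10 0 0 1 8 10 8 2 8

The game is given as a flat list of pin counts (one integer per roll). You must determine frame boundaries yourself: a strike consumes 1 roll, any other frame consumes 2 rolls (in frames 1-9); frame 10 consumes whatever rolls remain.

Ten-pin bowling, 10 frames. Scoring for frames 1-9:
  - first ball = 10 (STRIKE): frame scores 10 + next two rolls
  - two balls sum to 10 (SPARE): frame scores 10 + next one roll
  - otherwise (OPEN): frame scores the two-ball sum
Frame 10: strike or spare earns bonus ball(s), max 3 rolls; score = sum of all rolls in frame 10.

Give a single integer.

Answer: 12

Derivation:
Frame 1: SPARE (3+7=10). 10 + next roll (4) = 14. Cumulative: 14
Frame 2: SPARE (4+6=10). 10 + next roll (2) = 12. Cumulative: 26
Frame 3: OPEN (2+3=5). Cumulative: 31
Frame 4: SPARE (4+6=10). 10 + next roll (2) = 12. Cumulative: 43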